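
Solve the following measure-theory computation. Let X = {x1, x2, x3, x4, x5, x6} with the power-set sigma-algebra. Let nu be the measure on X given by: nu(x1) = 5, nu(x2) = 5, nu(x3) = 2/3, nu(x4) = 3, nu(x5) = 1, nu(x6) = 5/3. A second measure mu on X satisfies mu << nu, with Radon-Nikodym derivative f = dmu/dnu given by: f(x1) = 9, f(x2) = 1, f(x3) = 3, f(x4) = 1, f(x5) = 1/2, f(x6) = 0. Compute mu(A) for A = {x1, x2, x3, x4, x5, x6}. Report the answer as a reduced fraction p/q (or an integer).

By the defining property of the Radon-Nikodym derivative, for every measurable set A,
  mu(A) = integral_A f dnu.
Since nu is a discrete measure concentrated on the atoms of X, the integral over A reduces to the sum
  mu(A) = sum_{x in A} f(x) * nu({x}).
Computing each term:
  x1: f(x1) * nu(x1) = 9 * 5 = 45.
  x2: f(x2) * nu(x2) = 1 * 5 = 5.
  x3: f(x3) * nu(x3) = 3 * 2/3 = 2.
  x4: f(x4) * nu(x4) = 1 * 3 = 3.
  x5: f(x5) * nu(x5) = 1/2 * 1 = 1/2.
  x6: f(x6) * nu(x6) = 0 * 5/3 = 0.
Summing: mu(A) = 45 + 5 + 2 + 3 + 1/2 + 0 = 111/2.

111/2


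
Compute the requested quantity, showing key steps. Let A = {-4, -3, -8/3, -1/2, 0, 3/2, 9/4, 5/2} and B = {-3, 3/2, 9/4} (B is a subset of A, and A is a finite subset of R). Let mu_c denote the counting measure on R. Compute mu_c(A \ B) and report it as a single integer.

Counting measure assigns mu_c(E) = |E| (number of elements) when E is finite. For B subset A, A \ B is the set of elements of A not in B, so |A \ B| = |A| - |B|.
|A| = 8, |B| = 3, so mu_c(A \ B) = 8 - 3 = 5.

5


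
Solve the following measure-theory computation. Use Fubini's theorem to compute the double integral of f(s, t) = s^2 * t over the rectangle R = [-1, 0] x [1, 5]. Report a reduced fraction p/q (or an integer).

f(s, t) is a tensor product of a function of s and a function of t, and both factors are bounded continuous (hence Lebesgue integrable) on the rectangle, so Fubini's theorem applies:
  integral_R f d(m x m) = (integral_a1^b1 s^2 ds) * (integral_a2^b2 t dt).
Inner integral in s: integral_{-1}^{0} s^2 ds = (0^3 - (-1)^3)/3
  = 1/3.
Inner integral in t: integral_{1}^{5} t dt = (5^2 - 1^2)/2
  = 12.
Product: (1/3) * (12) = 4.

4


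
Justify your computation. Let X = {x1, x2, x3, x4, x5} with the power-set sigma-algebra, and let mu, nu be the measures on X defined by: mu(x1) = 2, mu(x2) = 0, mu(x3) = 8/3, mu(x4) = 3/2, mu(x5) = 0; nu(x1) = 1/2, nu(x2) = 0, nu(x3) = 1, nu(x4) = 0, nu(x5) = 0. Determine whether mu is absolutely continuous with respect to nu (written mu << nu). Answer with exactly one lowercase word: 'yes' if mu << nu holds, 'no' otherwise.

mu << nu means: every nu-null measurable set is also mu-null; equivalently, for every atom x, if nu({x}) = 0 then mu({x}) = 0.
Checking each atom:
  x1: nu = 1/2 > 0 -> no constraint.
  x2: nu = 0, mu = 0 -> consistent with mu << nu.
  x3: nu = 1 > 0 -> no constraint.
  x4: nu = 0, mu = 3/2 > 0 -> violates mu << nu.
  x5: nu = 0, mu = 0 -> consistent with mu << nu.
The atom(s) x4 violate the condition (nu = 0 but mu > 0). Therefore mu is NOT absolutely continuous w.r.t. nu.

no


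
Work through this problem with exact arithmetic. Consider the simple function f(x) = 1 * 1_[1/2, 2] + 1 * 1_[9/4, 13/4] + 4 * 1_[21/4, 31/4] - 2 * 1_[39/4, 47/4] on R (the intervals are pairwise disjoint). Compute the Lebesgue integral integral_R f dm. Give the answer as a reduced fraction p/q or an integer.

For a simple function f = sum_i c_i * 1_{A_i} with disjoint A_i,
  integral f dm = sum_i c_i * m(A_i).
Lengths of the A_i:
  m(A_1) = 2 - 1/2 = 3/2.
  m(A_2) = 13/4 - 9/4 = 1.
  m(A_3) = 31/4 - 21/4 = 5/2.
  m(A_4) = 47/4 - 39/4 = 2.
Contributions c_i * m(A_i):
  (1) * (3/2) = 3/2.
  (1) * (1) = 1.
  (4) * (5/2) = 10.
  (-2) * (2) = -4.
Total: 3/2 + 1 + 10 - 4 = 17/2.

17/2


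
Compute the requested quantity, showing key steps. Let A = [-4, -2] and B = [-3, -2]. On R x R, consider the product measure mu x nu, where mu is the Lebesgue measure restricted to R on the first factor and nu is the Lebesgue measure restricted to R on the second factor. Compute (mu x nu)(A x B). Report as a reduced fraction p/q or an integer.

For a measurable rectangle A x B, the product measure satisfies
  (mu x nu)(A x B) = mu(A) * nu(B).
  mu(A) = 2.
  nu(B) = 1.
  (mu x nu)(A x B) = 2 * 1 = 2.

2


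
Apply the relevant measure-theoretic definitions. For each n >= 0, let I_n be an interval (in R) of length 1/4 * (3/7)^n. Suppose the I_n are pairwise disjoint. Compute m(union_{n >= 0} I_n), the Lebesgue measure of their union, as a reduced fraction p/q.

By countable additivity of the Lebesgue measure on pairwise disjoint measurable sets,
  m(union_{n >= 0} I_n) = sum_{n >= 0} m(I_n) = sum_{n >= 0} a * r^n,
  with a = 1/4 and r = 3/7.
Since 0 < r = 3/7 < 1, the geometric series converges:
  sum_{n >= 0} a * r^n = a / (1 - r).
  = 1/4 / (1 - 3/7)
  = 1/4 / (4/7)
  = 7/16.

7/16


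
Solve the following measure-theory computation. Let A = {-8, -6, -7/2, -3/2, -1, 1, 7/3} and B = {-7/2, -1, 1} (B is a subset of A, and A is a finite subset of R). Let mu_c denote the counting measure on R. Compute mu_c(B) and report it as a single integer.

Counting measure assigns mu_c(E) = |E| (number of elements) when E is finite.
B has 3 element(s), so mu_c(B) = 3.

3


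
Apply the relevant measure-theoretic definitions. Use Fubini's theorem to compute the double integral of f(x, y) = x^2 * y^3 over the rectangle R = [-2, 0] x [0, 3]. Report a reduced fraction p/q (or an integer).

f(x, y) is a tensor product of a function of x and a function of y, and both factors are bounded continuous (hence Lebesgue integrable) on the rectangle, so Fubini's theorem applies:
  integral_R f d(m x m) = (integral_a1^b1 x^2 dx) * (integral_a2^b2 y^3 dy).
Inner integral in x: integral_{-2}^{0} x^2 dx = (0^3 - (-2)^3)/3
  = 8/3.
Inner integral in y: integral_{0}^{3} y^3 dy = (3^4 - 0^4)/4
  = 81/4.
Product: (8/3) * (81/4) = 54.

54


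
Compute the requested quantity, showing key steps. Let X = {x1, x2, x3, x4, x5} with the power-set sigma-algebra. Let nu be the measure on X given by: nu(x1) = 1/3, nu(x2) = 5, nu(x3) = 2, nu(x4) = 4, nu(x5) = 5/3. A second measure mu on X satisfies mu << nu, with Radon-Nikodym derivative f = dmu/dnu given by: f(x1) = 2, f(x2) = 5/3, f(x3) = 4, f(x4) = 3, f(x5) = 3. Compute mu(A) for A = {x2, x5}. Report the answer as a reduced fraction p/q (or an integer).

By the defining property of the Radon-Nikodym derivative, for every measurable set A,
  mu(A) = integral_A f dnu.
Since nu is a discrete measure concentrated on the atoms of X, the integral over A reduces to the sum
  mu(A) = sum_{x in A} f(x) * nu({x}).
Computing each term:
  x2: f(x2) * nu(x2) = 5/3 * 5 = 25/3.
  x5: f(x5) * nu(x5) = 3 * 5/3 = 5.
Summing: mu(A) = 25/3 + 5 = 40/3.

40/3


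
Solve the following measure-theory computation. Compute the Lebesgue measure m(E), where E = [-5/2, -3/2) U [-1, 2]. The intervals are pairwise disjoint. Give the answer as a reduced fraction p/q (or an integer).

For pairwise disjoint intervals, m(union_i I_i) = sum_i m(I_i),
and m is invariant under swapping open/closed endpoints (single points have measure 0).
So m(E) = sum_i (b_i - a_i).
  I_1 has length -3/2 - (-5/2) = 1.
  I_2 has length 2 - (-1) = 3.
Summing:
  m(E) = 1 + 3 = 4.

4


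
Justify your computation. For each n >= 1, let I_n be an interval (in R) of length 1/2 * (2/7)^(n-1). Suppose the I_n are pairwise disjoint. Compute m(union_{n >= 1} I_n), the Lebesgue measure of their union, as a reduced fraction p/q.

By countable additivity of the Lebesgue measure on pairwise disjoint measurable sets,
  m(union_{n >= 1} I_n) = sum_{n >= 1} m(I_n) = sum_{n >= 1} a * r^(n-1),
  with a = 1/2 and r = 2/7.
Since 0 < r = 2/7 < 1, the geometric series converges:
  sum_{n >= 1} a * r^(n-1) = a / (1 - r).
  = 1/2 / (1 - 2/7)
  = 1/2 / (5/7)
  = 7/10.

7/10


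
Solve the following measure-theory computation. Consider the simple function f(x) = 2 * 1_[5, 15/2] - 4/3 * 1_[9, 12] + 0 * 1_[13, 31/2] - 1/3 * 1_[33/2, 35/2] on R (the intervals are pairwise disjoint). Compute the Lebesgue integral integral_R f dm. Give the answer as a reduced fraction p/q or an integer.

For a simple function f = sum_i c_i * 1_{A_i} with disjoint A_i,
  integral f dm = sum_i c_i * m(A_i).
Lengths of the A_i:
  m(A_1) = 15/2 - 5 = 5/2.
  m(A_2) = 12 - 9 = 3.
  m(A_3) = 31/2 - 13 = 5/2.
  m(A_4) = 35/2 - 33/2 = 1.
Contributions c_i * m(A_i):
  (2) * (5/2) = 5.
  (-4/3) * (3) = -4.
  (0) * (5/2) = 0.
  (-1/3) * (1) = -1/3.
Total: 5 - 4 + 0 - 1/3 = 2/3.

2/3


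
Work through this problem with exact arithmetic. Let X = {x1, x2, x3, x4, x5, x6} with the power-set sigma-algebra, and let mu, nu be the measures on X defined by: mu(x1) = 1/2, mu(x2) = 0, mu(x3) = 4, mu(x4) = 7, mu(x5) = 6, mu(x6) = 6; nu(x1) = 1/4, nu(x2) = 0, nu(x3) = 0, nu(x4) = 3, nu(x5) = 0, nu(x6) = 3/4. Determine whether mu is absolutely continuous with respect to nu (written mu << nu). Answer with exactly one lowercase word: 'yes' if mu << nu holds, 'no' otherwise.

mu << nu means: every nu-null measurable set is also mu-null; equivalently, for every atom x, if nu({x}) = 0 then mu({x}) = 0.
Checking each atom:
  x1: nu = 1/4 > 0 -> no constraint.
  x2: nu = 0, mu = 0 -> consistent with mu << nu.
  x3: nu = 0, mu = 4 > 0 -> violates mu << nu.
  x4: nu = 3 > 0 -> no constraint.
  x5: nu = 0, mu = 6 > 0 -> violates mu << nu.
  x6: nu = 3/4 > 0 -> no constraint.
The atom(s) x3, x5 violate the condition (nu = 0 but mu > 0). Therefore mu is NOT absolutely continuous w.r.t. nu.

no


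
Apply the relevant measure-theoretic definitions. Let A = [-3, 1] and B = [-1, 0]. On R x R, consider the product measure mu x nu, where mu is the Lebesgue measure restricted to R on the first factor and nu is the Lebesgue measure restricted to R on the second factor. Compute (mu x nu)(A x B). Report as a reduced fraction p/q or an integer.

For a measurable rectangle A x B, the product measure satisfies
  (mu x nu)(A x B) = mu(A) * nu(B).
  mu(A) = 4.
  nu(B) = 1.
  (mu x nu)(A x B) = 4 * 1 = 4.

4


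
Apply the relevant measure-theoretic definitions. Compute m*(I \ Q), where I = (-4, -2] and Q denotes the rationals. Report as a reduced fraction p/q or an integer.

The interval I = (-4, -2] has m(I) = -2 - (-4) = 2 (endpoints are measure-zero, so open/closed/half-open agree). Write I = (I cap Q) u (I \ Q). The rationals in I are countable, so m*(I cap Q) = 0 (cover each rational by intervals whose total length is arbitrarily small). By countable subadditivity m*(I) <= m*(I cap Q) + m*(I \ Q), hence m*(I \ Q) >= m(I) = 2. The reverse inequality m*(I \ Q) <= m*(I) = 2 is trivial since (I \ Q) is a subset of I. Therefore m*(I \ Q) = 2.

2


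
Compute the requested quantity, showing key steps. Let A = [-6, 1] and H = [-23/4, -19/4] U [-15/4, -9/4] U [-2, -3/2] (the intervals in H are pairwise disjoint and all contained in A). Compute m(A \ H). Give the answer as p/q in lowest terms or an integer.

The ambient interval has length m(A) = 1 - (-6) = 7.
Since the holes are disjoint and sit inside A, by finite additivity
  m(H) = sum_i (b_i - a_i), and m(A \ H) = m(A) - m(H).
Computing the hole measures:
  m(H_1) = -19/4 - (-23/4) = 1.
  m(H_2) = -9/4 - (-15/4) = 3/2.
  m(H_3) = -3/2 - (-2) = 1/2.
Summed: m(H) = 1 + 3/2 + 1/2 = 3.
So m(A \ H) = 7 - 3 = 4.

4


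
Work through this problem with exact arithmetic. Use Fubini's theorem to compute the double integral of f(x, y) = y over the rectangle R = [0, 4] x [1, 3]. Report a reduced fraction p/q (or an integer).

f(x, y) is a tensor product of a function of x and a function of y, and both factors are bounded continuous (hence Lebesgue integrable) on the rectangle, so Fubini's theorem applies:
  integral_R f d(m x m) = (integral_a1^b1 1 dx) * (integral_a2^b2 y dy).
Inner integral in x: integral_{0}^{4} 1 dx = (4^1 - 0^1)/1
  = 4.
Inner integral in y: integral_{1}^{3} y dy = (3^2 - 1^2)/2
  = 4.
Product: (4) * (4) = 16.

16


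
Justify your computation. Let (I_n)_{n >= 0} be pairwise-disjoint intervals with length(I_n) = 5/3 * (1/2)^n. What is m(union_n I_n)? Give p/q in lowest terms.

By countable additivity of the Lebesgue measure on pairwise disjoint measurable sets,
  m(union_{n >= 0} I_n) = sum_{n >= 0} m(I_n) = sum_{n >= 0} a * r^n,
  with a = 5/3 and r = 1/2.
Since 0 < r = 1/2 < 1, the geometric series converges:
  sum_{n >= 0} a * r^n = a / (1 - r).
  = 5/3 / (1 - 1/2)
  = 5/3 / (1/2)
  = 10/3.

10/3


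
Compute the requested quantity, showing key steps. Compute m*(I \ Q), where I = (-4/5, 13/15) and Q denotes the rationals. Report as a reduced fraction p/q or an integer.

The interval I = (-4/5, 13/15) has m(I) = 13/15 - (-4/5) = 5/3 (endpoints are measure-zero, so open/closed/half-open agree). Write I = (I cap Q) u (I \ Q). The rationals in I are countable, so m*(I cap Q) = 0 (cover each rational by intervals whose total length is arbitrarily small). By countable subadditivity m*(I) <= m*(I cap Q) + m*(I \ Q), hence m*(I \ Q) >= m(I) = 5/3. The reverse inequality m*(I \ Q) <= m*(I) = 5/3 is trivial since (I \ Q) is a subset of I. Therefore m*(I \ Q) = 5/3.

5/3


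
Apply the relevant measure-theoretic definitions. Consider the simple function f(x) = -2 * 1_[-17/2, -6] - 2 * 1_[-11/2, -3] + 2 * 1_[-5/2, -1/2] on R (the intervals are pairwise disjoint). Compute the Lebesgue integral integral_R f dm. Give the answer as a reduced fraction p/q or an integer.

For a simple function f = sum_i c_i * 1_{A_i} with disjoint A_i,
  integral f dm = sum_i c_i * m(A_i).
Lengths of the A_i:
  m(A_1) = -6 - (-17/2) = 5/2.
  m(A_2) = -3 - (-11/2) = 5/2.
  m(A_3) = -1/2 - (-5/2) = 2.
Contributions c_i * m(A_i):
  (-2) * (5/2) = -5.
  (-2) * (5/2) = -5.
  (2) * (2) = 4.
Total: -5 - 5 + 4 = -6.

-6


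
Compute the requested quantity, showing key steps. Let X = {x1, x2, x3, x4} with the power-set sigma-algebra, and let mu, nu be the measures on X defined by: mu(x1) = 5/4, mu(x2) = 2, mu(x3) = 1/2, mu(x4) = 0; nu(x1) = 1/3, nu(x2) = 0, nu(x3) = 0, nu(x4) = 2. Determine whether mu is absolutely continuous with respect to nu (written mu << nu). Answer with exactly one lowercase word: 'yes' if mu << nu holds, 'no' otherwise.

mu << nu means: every nu-null measurable set is also mu-null; equivalently, for every atom x, if nu({x}) = 0 then mu({x}) = 0.
Checking each atom:
  x1: nu = 1/3 > 0 -> no constraint.
  x2: nu = 0, mu = 2 > 0 -> violates mu << nu.
  x3: nu = 0, mu = 1/2 > 0 -> violates mu << nu.
  x4: nu = 2 > 0 -> no constraint.
The atom(s) x2, x3 violate the condition (nu = 0 but mu > 0). Therefore mu is NOT absolutely continuous w.r.t. nu.

no


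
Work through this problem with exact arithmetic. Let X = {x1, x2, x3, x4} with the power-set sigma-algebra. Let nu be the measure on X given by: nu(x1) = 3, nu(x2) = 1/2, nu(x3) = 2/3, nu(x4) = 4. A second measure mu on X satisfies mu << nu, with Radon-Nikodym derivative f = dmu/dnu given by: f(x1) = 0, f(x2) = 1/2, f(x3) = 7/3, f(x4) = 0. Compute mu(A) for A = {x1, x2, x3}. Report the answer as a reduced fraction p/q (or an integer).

By the defining property of the Radon-Nikodym derivative, for every measurable set A,
  mu(A) = integral_A f dnu.
Since nu is a discrete measure concentrated on the atoms of X, the integral over A reduces to the sum
  mu(A) = sum_{x in A} f(x) * nu({x}).
Computing each term:
  x1: f(x1) * nu(x1) = 0 * 3 = 0.
  x2: f(x2) * nu(x2) = 1/2 * 1/2 = 1/4.
  x3: f(x3) * nu(x3) = 7/3 * 2/3 = 14/9.
Summing: mu(A) = 0 + 1/4 + 14/9 = 65/36.

65/36


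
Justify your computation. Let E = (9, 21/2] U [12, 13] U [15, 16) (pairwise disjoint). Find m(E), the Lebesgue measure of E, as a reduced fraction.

For pairwise disjoint intervals, m(union_i I_i) = sum_i m(I_i),
and m is invariant under swapping open/closed endpoints (single points have measure 0).
So m(E) = sum_i (b_i - a_i).
  I_1 has length 21/2 - 9 = 3/2.
  I_2 has length 13 - 12 = 1.
  I_3 has length 16 - 15 = 1.
Summing:
  m(E) = 3/2 + 1 + 1 = 7/2.

7/2


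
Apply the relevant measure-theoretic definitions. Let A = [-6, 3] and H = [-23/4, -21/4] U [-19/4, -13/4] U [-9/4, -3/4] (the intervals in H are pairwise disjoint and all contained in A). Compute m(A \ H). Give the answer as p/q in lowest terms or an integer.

The ambient interval has length m(A) = 3 - (-6) = 9.
Since the holes are disjoint and sit inside A, by finite additivity
  m(H) = sum_i (b_i - a_i), and m(A \ H) = m(A) - m(H).
Computing the hole measures:
  m(H_1) = -21/4 - (-23/4) = 1/2.
  m(H_2) = -13/4 - (-19/4) = 3/2.
  m(H_3) = -3/4 - (-9/4) = 3/2.
Summed: m(H) = 1/2 + 3/2 + 3/2 = 7/2.
So m(A \ H) = 9 - 7/2 = 11/2.

11/2


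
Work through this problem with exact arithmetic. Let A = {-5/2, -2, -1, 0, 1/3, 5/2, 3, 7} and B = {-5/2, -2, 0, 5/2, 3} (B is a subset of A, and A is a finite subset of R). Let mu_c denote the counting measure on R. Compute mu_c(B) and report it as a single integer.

Counting measure assigns mu_c(E) = |E| (number of elements) when E is finite.
B has 5 element(s), so mu_c(B) = 5.

5


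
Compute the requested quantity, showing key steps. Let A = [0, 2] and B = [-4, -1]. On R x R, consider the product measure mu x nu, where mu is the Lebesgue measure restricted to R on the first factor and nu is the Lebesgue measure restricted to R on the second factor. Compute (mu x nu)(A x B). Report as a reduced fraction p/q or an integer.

For a measurable rectangle A x B, the product measure satisfies
  (mu x nu)(A x B) = mu(A) * nu(B).
  mu(A) = 2.
  nu(B) = 3.
  (mu x nu)(A x B) = 2 * 3 = 6.

6


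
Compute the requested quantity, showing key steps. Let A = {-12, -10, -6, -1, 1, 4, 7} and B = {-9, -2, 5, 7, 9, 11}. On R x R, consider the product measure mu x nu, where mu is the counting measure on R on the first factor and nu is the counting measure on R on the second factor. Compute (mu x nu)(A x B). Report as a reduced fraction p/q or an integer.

For a measurable rectangle A x B, the product measure satisfies
  (mu x nu)(A x B) = mu(A) * nu(B).
  mu(A) = 7.
  nu(B) = 6.
  (mu x nu)(A x B) = 7 * 6 = 42.

42


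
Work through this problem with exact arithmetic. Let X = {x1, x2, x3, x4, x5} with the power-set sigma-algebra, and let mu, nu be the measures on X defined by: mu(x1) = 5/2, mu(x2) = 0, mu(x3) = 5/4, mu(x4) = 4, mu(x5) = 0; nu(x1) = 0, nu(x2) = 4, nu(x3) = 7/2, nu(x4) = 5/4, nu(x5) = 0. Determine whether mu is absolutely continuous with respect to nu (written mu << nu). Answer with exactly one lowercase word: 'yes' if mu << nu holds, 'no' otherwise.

mu << nu means: every nu-null measurable set is also mu-null; equivalently, for every atom x, if nu({x}) = 0 then mu({x}) = 0.
Checking each atom:
  x1: nu = 0, mu = 5/2 > 0 -> violates mu << nu.
  x2: nu = 4 > 0 -> no constraint.
  x3: nu = 7/2 > 0 -> no constraint.
  x4: nu = 5/4 > 0 -> no constraint.
  x5: nu = 0, mu = 0 -> consistent with mu << nu.
The atom(s) x1 violate the condition (nu = 0 but mu > 0). Therefore mu is NOT absolutely continuous w.r.t. nu.

no


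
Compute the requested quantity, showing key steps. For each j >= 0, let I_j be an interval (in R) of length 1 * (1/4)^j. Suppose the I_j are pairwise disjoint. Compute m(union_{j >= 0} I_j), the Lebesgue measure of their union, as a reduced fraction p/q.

By countable additivity of the Lebesgue measure on pairwise disjoint measurable sets,
  m(union_{j >= 0} I_j) = sum_{j >= 0} m(I_j) = sum_{j >= 0} a * r^j,
  with a = 1 and r = 1/4.
Since 0 < r = 1/4 < 1, the geometric series converges:
  sum_{j >= 0} a * r^j = a / (1 - r).
  = 1 / (1 - 1/4)
  = 1 / (3/4)
  = 4/3.

4/3


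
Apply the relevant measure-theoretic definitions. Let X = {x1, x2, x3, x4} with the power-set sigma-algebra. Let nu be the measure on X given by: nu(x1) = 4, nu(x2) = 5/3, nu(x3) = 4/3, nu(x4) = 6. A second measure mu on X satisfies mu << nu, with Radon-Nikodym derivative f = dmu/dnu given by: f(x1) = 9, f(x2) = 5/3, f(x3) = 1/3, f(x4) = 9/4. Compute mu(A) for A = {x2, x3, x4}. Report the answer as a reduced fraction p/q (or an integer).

By the defining property of the Radon-Nikodym derivative, for every measurable set A,
  mu(A) = integral_A f dnu.
Since nu is a discrete measure concentrated on the atoms of X, the integral over A reduces to the sum
  mu(A) = sum_{x in A} f(x) * nu({x}).
Computing each term:
  x2: f(x2) * nu(x2) = 5/3 * 5/3 = 25/9.
  x3: f(x3) * nu(x3) = 1/3 * 4/3 = 4/9.
  x4: f(x4) * nu(x4) = 9/4 * 6 = 27/2.
Summing: mu(A) = 25/9 + 4/9 + 27/2 = 301/18.

301/18


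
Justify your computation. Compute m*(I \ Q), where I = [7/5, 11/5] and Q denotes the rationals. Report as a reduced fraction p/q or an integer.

The interval I = [7/5, 11/5] has m(I) = 11/5 - 7/5 = 4/5 (endpoints are measure-zero, so open/closed/half-open agree). Write I = (I cap Q) u (I \ Q). The rationals in I are countable, so m*(I cap Q) = 0 (cover each rational by intervals whose total length is arbitrarily small). By countable subadditivity m*(I) <= m*(I cap Q) + m*(I \ Q), hence m*(I \ Q) >= m(I) = 4/5. The reverse inequality m*(I \ Q) <= m*(I) = 4/5 is trivial since (I \ Q) is a subset of I. Therefore m*(I \ Q) = 4/5.

4/5


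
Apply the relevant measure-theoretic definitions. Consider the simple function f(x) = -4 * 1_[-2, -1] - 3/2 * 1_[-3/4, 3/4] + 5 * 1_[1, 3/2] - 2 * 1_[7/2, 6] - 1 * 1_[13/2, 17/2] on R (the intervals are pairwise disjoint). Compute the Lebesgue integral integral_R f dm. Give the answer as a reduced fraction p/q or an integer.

For a simple function f = sum_i c_i * 1_{A_i} with disjoint A_i,
  integral f dm = sum_i c_i * m(A_i).
Lengths of the A_i:
  m(A_1) = -1 - (-2) = 1.
  m(A_2) = 3/4 - (-3/4) = 3/2.
  m(A_3) = 3/2 - 1 = 1/2.
  m(A_4) = 6 - 7/2 = 5/2.
  m(A_5) = 17/2 - 13/2 = 2.
Contributions c_i * m(A_i):
  (-4) * (1) = -4.
  (-3/2) * (3/2) = -9/4.
  (5) * (1/2) = 5/2.
  (-2) * (5/2) = -5.
  (-1) * (2) = -2.
Total: -4 - 9/4 + 5/2 - 5 - 2 = -43/4.

-43/4


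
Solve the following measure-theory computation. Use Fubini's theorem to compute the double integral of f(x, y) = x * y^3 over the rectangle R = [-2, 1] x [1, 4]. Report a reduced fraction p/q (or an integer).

f(x, y) is a tensor product of a function of x and a function of y, and both factors are bounded continuous (hence Lebesgue integrable) on the rectangle, so Fubini's theorem applies:
  integral_R f d(m x m) = (integral_a1^b1 x dx) * (integral_a2^b2 y^3 dy).
Inner integral in x: integral_{-2}^{1} x dx = (1^2 - (-2)^2)/2
  = -3/2.
Inner integral in y: integral_{1}^{4} y^3 dy = (4^4 - 1^4)/4
  = 255/4.
Product: (-3/2) * (255/4) = -765/8.

-765/8


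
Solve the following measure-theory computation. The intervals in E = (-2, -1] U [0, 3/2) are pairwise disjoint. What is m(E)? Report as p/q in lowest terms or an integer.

For pairwise disjoint intervals, m(union_i I_i) = sum_i m(I_i),
and m is invariant under swapping open/closed endpoints (single points have measure 0).
So m(E) = sum_i (b_i - a_i).
  I_1 has length -1 - (-2) = 1.
  I_2 has length 3/2 - 0 = 3/2.
Summing:
  m(E) = 1 + 3/2 = 5/2.

5/2


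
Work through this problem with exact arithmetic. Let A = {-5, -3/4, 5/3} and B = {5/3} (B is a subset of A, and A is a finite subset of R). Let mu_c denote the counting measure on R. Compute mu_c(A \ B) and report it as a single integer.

Counting measure assigns mu_c(E) = |E| (number of elements) when E is finite. For B subset A, A \ B is the set of elements of A not in B, so |A \ B| = |A| - |B|.
|A| = 3, |B| = 1, so mu_c(A \ B) = 3 - 1 = 2.

2


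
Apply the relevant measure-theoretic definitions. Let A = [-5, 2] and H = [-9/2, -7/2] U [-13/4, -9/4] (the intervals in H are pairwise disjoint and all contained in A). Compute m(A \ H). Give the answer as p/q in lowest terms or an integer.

The ambient interval has length m(A) = 2 - (-5) = 7.
Since the holes are disjoint and sit inside A, by finite additivity
  m(H) = sum_i (b_i - a_i), and m(A \ H) = m(A) - m(H).
Computing the hole measures:
  m(H_1) = -7/2 - (-9/2) = 1.
  m(H_2) = -9/4 - (-13/4) = 1.
Summed: m(H) = 1 + 1 = 2.
So m(A \ H) = 7 - 2 = 5.

5


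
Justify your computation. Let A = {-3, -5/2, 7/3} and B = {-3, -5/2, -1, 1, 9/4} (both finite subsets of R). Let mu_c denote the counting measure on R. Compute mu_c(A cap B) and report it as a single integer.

Counting measure on a finite set equals cardinality. mu_c(A cap B) = |A cap B| (elements appearing in both).
Enumerating the elements of A that also lie in B gives 2 element(s).
So mu_c(A cap B) = 2.

2


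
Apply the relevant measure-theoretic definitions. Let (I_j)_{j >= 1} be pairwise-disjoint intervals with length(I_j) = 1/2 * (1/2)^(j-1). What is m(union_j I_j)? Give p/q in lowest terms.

By countable additivity of the Lebesgue measure on pairwise disjoint measurable sets,
  m(union_{j >= 1} I_j) = sum_{j >= 1} m(I_j) = sum_{j >= 1} a * r^(j-1),
  with a = 1/2 and r = 1/2.
Since 0 < r = 1/2 < 1, the geometric series converges:
  sum_{j >= 1} a * r^(j-1) = a / (1 - r).
  = 1/2 / (1 - 1/2)
  = 1/2 / (1/2)
  = 1.

1


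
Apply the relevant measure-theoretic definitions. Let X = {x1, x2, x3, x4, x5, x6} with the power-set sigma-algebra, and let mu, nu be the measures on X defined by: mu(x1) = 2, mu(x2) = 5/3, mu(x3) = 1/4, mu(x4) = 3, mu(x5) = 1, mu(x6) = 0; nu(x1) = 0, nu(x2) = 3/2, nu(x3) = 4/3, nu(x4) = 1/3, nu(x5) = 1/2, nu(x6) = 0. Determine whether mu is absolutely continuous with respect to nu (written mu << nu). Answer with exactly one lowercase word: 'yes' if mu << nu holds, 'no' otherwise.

mu << nu means: every nu-null measurable set is also mu-null; equivalently, for every atom x, if nu({x}) = 0 then mu({x}) = 0.
Checking each atom:
  x1: nu = 0, mu = 2 > 0 -> violates mu << nu.
  x2: nu = 3/2 > 0 -> no constraint.
  x3: nu = 4/3 > 0 -> no constraint.
  x4: nu = 1/3 > 0 -> no constraint.
  x5: nu = 1/2 > 0 -> no constraint.
  x6: nu = 0, mu = 0 -> consistent with mu << nu.
The atom(s) x1 violate the condition (nu = 0 but mu > 0). Therefore mu is NOT absolutely continuous w.r.t. nu.

no


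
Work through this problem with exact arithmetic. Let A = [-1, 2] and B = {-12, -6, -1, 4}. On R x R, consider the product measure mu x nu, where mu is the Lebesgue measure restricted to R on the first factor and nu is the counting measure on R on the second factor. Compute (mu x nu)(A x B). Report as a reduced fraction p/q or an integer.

For a measurable rectangle A x B, the product measure satisfies
  (mu x nu)(A x B) = mu(A) * nu(B).
  mu(A) = 3.
  nu(B) = 4.
  (mu x nu)(A x B) = 3 * 4 = 12.

12


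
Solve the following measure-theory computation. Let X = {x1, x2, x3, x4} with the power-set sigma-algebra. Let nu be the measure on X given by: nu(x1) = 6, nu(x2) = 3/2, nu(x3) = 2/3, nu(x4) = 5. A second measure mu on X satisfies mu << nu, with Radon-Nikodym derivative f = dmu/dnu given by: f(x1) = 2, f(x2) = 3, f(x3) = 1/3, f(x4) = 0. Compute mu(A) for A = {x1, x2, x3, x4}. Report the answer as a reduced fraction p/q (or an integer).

By the defining property of the Radon-Nikodym derivative, for every measurable set A,
  mu(A) = integral_A f dnu.
Since nu is a discrete measure concentrated on the atoms of X, the integral over A reduces to the sum
  mu(A) = sum_{x in A} f(x) * nu({x}).
Computing each term:
  x1: f(x1) * nu(x1) = 2 * 6 = 12.
  x2: f(x2) * nu(x2) = 3 * 3/2 = 9/2.
  x3: f(x3) * nu(x3) = 1/3 * 2/3 = 2/9.
  x4: f(x4) * nu(x4) = 0 * 5 = 0.
Summing: mu(A) = 12 + 9/2 + 2/9 + 0 = 301/18.

301/18


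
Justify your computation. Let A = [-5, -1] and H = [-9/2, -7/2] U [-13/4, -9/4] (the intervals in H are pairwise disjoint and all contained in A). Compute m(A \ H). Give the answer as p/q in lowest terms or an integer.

The ambient interval has length m(A) = -1 - (-5) = 4.
Since the holes are disjoint and sit inside A, by finite additivity
  m(H) = sum_i (b_i - a_i), and m(A \ H) = m(A) - m(H).
Computing the hole measures:
  m(H_1) = -7/2 - (-9/2) = 1.
  m(H_2) = -9/4 - (-13/4) = 1.
Summed: m(H) = 1 + 1 = 2.
So m(A \ H) = 4 - 2 = 2.

2


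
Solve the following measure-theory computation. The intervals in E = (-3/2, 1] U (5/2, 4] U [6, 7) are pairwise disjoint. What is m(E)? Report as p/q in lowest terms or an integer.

For pairwise disjoint intervals, m(union_i I_i) = sum_i m(I_i),
and m is invariant under swapping open/closed endpoints (single points have measure 0).
So m(E) = sum_i (b_i - a_i).
  I_1 has length 1 - (-3/2) = 5/2.
  I_2 has length 4 - 5/2 = 3/2.
  I_3 has length 7 - 6 = 1.
Summing:
  m(E) = 5/2 + 3/2 + 1 = 5.

5


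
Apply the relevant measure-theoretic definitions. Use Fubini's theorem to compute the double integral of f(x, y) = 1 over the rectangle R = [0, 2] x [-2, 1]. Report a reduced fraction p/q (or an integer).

f(x, y) is a tensor product of a function of x and a function of y, and both factors are bounded continuous (hence Lebesgue integrable) on the rectangle, so Fubini's theorem applies:
  integral_R f d(m x m) = (integral_a1^b1 1 dx) * (integral_a2^b2 1 dy).
Inner integral in x: integral_{0}^{2} 1 dx = (2^1 - 0^1)/1
  = 2.
Inner integral in y: integral_{-2}^{1} 1 dy = (1^1 - (-2)^1)/1
  = 3.
Product: (2) * (3) = 6.

6


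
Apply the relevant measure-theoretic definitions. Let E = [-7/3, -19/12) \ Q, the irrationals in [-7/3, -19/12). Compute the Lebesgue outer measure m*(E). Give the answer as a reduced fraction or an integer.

The interval I = [-7/3, -19/12) has m(I) = -19/12 - (-7/3) = 3/4 (endpoints are measure-zero, so open/closed/half-open agree). Write I = (I cap Q) u (I \ Q). The rationals in I are countable, so m*(I cap Q) = 0 (cover each rational by intervals whose total length is arbitrarily small). By countable subadditivity m*(I) <= m*(I cap Q) + m*(I \ Q), hence m*(I \ Q) >= m(I) = 3/4. The reverse inequality m*(I \ Q) <= m*(I) = 3/4 is trivial since (I \ Q) is a subset of I. Therefore m*(I \ Q) = 3/4.

3/4


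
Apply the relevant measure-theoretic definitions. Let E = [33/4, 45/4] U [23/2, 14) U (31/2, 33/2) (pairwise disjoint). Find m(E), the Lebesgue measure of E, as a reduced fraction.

For pairwise disjoint intervals, m(union_i I_i) = sum_i m(I_i),
and m is invariant under swapping open/closed endpoints (single points have measure 0).
So m(E) = sum_i (b_i - a_i).
  I_1 has length 45/4 - 33/4 = 3.
  I_2 has length 14 - 23/2 = 5/2.
  I_3 has length 33/2 - 31/2 = 1.
Summing:
  m(E) = 3 + 5/2 + 1 = 13/2.

13/2


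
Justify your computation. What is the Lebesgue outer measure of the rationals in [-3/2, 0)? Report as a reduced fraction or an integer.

E = Q cap [-3/2, 0) is a subset of Q, which is countable. Enumerate Q = {q_1, q_2, ...}; for any eps > 0, cover q_k by the open interval (q_k - eps/2^(k+1), q_k + eps/2^(k+1)), of length eps/2^k. The total cover length is sum_{k>=1} eps/2^k = eps. Hence m*(E) <= m*(Q) <= eps for every eps > 0, and since outer measure is non-negative, m*(E) = 0.

0


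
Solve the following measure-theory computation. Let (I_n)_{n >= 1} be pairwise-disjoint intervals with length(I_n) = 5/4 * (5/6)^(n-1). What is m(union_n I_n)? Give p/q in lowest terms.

By countable additivity of the Lebesgue measure on pairwise disjoint measurable sets,
  m(union_{n >= 1} I_n) = sum_{n >= 1} m(I_n) = sum_{n >= 1} a * r^(n-1),
  with a = 5/4 and r = 5/6.
Since 0 < r = 5/6 < 1, the geometric series converges:
  sum_{n >= 1} a * r^(n-1) = a / (1 - r).
  = 5/4 / (1 - 5/6)
  = 5/4 / (1/6)
  = 15/2.

15/2


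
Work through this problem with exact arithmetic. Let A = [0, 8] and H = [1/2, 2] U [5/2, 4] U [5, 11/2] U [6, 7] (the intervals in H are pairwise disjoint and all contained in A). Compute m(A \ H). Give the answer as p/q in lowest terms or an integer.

The ambient interval has length m(A) = 8 - 0 = 8.
Since the holes are disjoint and sit inside A, by finite additivity
  m(H) = sum_i (b_i - a_i), and m(A \ H) = m(A) - m(H).
Computing the hole measures:
  m(H_1) = 2 - 1/2 = 3/2.
  m(H_2) = 4 - 5/2 = 3/2.
  m(H_3) = 11/2 - 5 = 1/2.
  m(H_4) = 7 - 6 = 1.
Summed: m(H) = 3/2 + 3/2 + 1/2 + 1 = 9/2.
So m(A \ H) = 8 - 9/2 = 7/2.

7/2


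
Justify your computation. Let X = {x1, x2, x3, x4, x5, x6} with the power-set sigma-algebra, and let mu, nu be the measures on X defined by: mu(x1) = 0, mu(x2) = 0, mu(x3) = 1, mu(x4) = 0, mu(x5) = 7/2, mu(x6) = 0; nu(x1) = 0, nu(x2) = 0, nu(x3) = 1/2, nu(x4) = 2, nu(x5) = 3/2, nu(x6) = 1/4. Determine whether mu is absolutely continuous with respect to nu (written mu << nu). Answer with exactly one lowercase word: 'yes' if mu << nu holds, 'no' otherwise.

mu << nu means: every nu-null measurable set is also mu-null; equivalently, for every atom x, if nu({x}) = 0 then mu({x}) = 0.
Checking each atom:
  x1: nu = 0, mu = 0 -> consistent with mu << nu.
  x2: nu = 0, mu = 0 -> consistent with mu << nu.
  x3: nu = 1/2 > 0 -> no constraint.
  x4: nu = 2 > 0 -> no constraint.
  x5: nu = 3/2 > 0 -> no constraint.
  x6: nu = 1/4 > 0 -> no constraint.
No atom violates the condition. Therefore mu << nu.

yes


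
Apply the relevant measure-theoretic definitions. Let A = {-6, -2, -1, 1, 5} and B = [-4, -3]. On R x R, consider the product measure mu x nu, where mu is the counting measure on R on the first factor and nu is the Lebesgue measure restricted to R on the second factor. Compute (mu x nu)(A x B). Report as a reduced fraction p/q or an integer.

For a measurable rectangle A x B, the product measure satisfies
  (mu x nu)(A x B) = mu(A) * nu(B).
  mu(A) = 5.
  nu(B) = 1.
  (mu x nu)(A x B) = 5 * 1 = 5.

5


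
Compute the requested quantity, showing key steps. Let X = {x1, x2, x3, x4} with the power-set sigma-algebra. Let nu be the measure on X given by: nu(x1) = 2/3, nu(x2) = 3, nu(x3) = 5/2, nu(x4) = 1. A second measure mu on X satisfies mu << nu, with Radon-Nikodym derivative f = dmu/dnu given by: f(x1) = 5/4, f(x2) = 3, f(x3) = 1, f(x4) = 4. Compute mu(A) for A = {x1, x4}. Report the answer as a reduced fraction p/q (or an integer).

By the defining property of the Radon-Nikodym derivative, for every measurable set A,
  mu(A) = integral_A f dnu.
Since nu is a discrete measure concentrated on the atoms of X, the integral over A reduces to the sum
  mu(A) = sum_{x in A} f(x) * nu({x}).
Computing each term:
  x1: f(x1) * nu(x1) = 5/4 * 2/3 = 5/6.
  x4: f(x4) * nu(x4) = 4 * 1 = 4.
Summing: mu(A) = 5/6 + 4 = 29/6.

29/6


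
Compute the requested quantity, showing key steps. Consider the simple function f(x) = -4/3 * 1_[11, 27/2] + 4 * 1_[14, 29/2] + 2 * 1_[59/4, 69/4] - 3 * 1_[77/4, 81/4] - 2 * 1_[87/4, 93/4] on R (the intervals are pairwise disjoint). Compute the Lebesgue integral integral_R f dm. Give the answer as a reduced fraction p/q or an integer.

For a simple function f = sum_i c_i * 1_{A_i} with disjoint A_i,
  integral f dm = sum_i c_i * m(A_i).
Lengths of the A_i:
  m(A_1) = 27/2 - 11 = 5/2.
  m(A_2) = 29/2 - 14 = 1/2.
  m(A_3) = 69/4 - 59/4 = 5/2.
  m(A_4) = 81/4 - 77/4 = 1.
  m(A_5) = 93/4 - 87/4 = 3/2.
Contributions c_i * m(A_i):
  (-4/3) * (5/2) = -10/3.
  (4) * (1/2) = 2.
  (2) * (5/2) = 5.
  (-3) * (1) = -3.
  (-2) * (3/2) = -3.
Total: -10/3 + 2 + 5 - 3 - 3 = -7/3.

-7/3


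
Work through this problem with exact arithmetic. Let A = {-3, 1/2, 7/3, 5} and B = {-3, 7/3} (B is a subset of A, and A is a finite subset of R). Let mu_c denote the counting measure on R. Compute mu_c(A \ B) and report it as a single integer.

Counting measure assigns mu_c(E) = |E| (number of elements) when E is finite. For B subset A, A \ B is the set of elements of A not in B, so |A \ B| = |A| - |B|.
|A| = 4, |B| = 2, so mu_c(A \ B) = 4 - 2 = 2.

2


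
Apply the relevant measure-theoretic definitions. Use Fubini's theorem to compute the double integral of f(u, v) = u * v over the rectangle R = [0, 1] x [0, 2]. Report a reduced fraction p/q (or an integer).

f(u, v) is a tensor product of a function of u and a function of v, and both factors are bounded continuous (hence Lebesgue integrable) on the rectangle, so Fubini's theorem applies:
  integral_R f d(m x m) = (integral_a1^b1 u du) * (integral_a2^b2 v dv).
Inner integral in u: integral_{0}^{1} u du = (1^2 - 0^2)/2
  = 1/2.
Inner integral in v: integral_{0}^{2} v dv = (2^2 - 0^2)/2
  = 2.
Product: (1/2) * (2) = 1.

1


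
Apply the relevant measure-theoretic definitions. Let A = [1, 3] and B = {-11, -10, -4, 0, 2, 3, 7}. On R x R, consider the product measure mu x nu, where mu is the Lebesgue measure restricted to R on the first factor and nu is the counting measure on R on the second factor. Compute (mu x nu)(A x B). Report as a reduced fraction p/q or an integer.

For a measurable rectangle A x B, the product measure satisfies
  (mu x nu)(A x B) = mu(A) * nu(B).
  mu(A) = 2.
  nu(B) = 7.
  (mu x nu)(A x B) = 2 * 7 = 14.

14


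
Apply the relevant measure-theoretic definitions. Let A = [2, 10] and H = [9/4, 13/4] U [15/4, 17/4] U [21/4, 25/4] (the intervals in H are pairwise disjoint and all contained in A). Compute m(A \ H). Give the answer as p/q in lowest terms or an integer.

The ambient interval has length m(A) = 10 - 2 = 8.
Since the holes are disjoint and sit inside A, by finite additivity
  m(H) = sum_i (b_i - a_i), and m(A \ H) = m(A) - m(H).
Computing the hole measures:
  m(H_1) = 13/4 - 9/4 = 1.
  m(H_2) = 17/4 - 15/4 = 1/2.
  m(H_3) = 25/4 - 21/4 = 1.
Summed: m(H) = 1 + 1/2 + 1 = 5/2.
So m(A \ H) = 8 - 5/2 = 11/2.

11/2


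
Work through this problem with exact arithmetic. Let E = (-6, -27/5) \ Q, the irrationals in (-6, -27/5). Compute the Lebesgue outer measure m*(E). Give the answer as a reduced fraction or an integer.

The interval I = (-6, -27/5) has m(I) = -27/5 - (-6) = 3/5 (endpoints are measure-zero, so open/closed/half-open agree). Write I = (I cap Q) u (I \ Q). The rationals in I are countable, so m*(I cap Q) = 0 (cover each rational by intervals whose total length is arbitrarily small). By countable subadditivity m*(I) <= m*(I cap Q) + m*(I \ Q), hence m*(I \ Q) >= m(I) = 3/5. The reverse inequality m*(I \ Q) <= m*(I) = 3/5 is trivial since (I \ Q) is a subset of I. Therefore m*(I \ Q) = 3/5.

3/5


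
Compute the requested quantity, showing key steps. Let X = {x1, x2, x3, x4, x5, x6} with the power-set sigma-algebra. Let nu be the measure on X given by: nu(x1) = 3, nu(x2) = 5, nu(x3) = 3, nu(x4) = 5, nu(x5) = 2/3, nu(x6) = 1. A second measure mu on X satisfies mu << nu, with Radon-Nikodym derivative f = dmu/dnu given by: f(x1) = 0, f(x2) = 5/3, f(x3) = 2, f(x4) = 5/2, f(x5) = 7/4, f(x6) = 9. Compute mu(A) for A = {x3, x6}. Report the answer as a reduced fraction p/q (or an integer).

By the defining property of the Radon-Nikodym derivative, for every measurable set A,
  mu(A) = integral_A f dnu.
Since nu is a discrete measure concentrated on the atoms of X, the integral over A reduces to the sum
  mu(A) = sum_{x in A} f(x) * nu({x}).
Computing each term:
  x3: f(x3) * nu(x3) = 2 * 3 = 6.
  x6: f(x6) * nu(x6) = 9 * 1 = 9.
Summing: mu(A) = 6 + 9 = 15.

15


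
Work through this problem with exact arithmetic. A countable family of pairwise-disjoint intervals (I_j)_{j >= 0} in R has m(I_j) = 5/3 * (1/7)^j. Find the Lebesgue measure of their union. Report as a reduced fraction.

By countable additivity of the Lebesgue measure on pairwise disjoint measurable sets,
  m(union_{j >= 0} I_j) = sum_{j >= 0} m(I_j) = sum_{j >= 0} a * r^j,
  with a = 5/3 and r = 1/7.
Since 0 < r = 1/7 < 1, the geometric series converges:
  sum_{j >= 0} a * r^j = a / (1 - r).
  = 5/3 / (1 - 1/7)
  = 5/3 / (6/7)
  = 35/18.

35/18


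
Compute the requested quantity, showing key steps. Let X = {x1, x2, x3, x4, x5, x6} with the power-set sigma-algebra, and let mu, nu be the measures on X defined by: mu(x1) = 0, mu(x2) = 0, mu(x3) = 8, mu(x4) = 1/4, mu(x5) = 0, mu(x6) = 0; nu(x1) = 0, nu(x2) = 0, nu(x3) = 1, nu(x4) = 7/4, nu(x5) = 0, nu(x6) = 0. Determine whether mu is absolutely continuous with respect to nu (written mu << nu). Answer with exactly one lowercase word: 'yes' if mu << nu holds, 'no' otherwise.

mu << nu means: every nu-null measurable set is also mu-null; equivalently, for every atom x, if nu({x}) = 0 then mu({x}) = 0.
Checking each atom:
  x1: nu = 0, mu = 0 -> consistent with mu << nu.
  x2: nu = 0, mu = 0 -> consistent with mu << nu.
  x3: nu = 1 > 0 -> no constraint.
  x4: nu = 7/4 > 0 -> no constraint.
  x5: nu = 0, mu = 0 -> consistent with mu << nu.
  x6: nu = 0, mu = 0 -> consistent with mu << nu.
No atom violates the condition. Therefore mu << nu.

yes
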